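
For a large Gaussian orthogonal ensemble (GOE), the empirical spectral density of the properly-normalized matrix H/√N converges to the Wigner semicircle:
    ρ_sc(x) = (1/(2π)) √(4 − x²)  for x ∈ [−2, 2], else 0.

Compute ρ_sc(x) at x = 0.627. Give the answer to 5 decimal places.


ρ_sc(x) = (1/(2π)) √(4 − x²). With x = 0.627:
  4 − x² = 4 − (0.627)² = 4 − 0.393129 = 3.606871.
  √(4 − x²) = 1.899176.
  1/(2π) = 0.159155.
  ρ_sc(0.627) = 0.159155 · 1.899176 = 0.302263.

Rounded to 5 decimal places: ρ_sc(0.627) ≈ 0.30226.


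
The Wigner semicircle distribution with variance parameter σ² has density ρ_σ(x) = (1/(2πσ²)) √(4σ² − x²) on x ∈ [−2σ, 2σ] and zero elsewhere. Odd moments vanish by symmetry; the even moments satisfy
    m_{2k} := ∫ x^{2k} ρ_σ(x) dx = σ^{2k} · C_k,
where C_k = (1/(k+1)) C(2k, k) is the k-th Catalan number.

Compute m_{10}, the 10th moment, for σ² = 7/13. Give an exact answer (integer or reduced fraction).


By the scaled semicircle moment identity, m_{2k} = σ^{2k} · C_k with k = 5.
C_5 = (1/(k+1)) · C(2k, k) = (1/6) · C(10, 5) = (1/6) · 252 = 42.
σ^{2k} = (σ²)^k = (7/13)^5 = 16807/371293.

Therefore m_{10} = σ^{10} · C_5 = (16807/371293) · 42 = 705894/371293.


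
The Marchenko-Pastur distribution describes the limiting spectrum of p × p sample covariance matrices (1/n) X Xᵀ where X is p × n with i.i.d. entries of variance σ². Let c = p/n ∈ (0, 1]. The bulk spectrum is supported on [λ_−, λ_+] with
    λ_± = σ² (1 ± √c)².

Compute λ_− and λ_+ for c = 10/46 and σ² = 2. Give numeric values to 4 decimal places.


c = 10/46 = 0.217391; √c = 0.466252.
λ_− = σ² (1 − √c)² = 2 · (1 − 0.466252)² = 2 · (0.533748)² = 0.569773.
λ_+ = σ² (1 + √c)² = 2 · (1 + 0.466252)² = 2 · (1.466252)² = 4.299792.

Rounded to 4 decimal places: λ_− ≈ 0.5698, λ_+ ≈ 4.2998.


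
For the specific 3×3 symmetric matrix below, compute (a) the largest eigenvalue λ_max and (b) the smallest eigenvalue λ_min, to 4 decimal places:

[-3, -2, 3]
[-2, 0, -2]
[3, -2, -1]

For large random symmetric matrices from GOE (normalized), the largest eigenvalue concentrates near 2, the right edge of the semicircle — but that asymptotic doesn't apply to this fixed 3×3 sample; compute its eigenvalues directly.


Since M is real symmetric, all three eigenvalues are real; they are the roots of det(λI − M) = λ³ − (tr M) λ² + s λ − det M, where s is the sum of the principal 2×2 minors.
tr M = -3 + 0 + (-1) = -4.
s = ((-3)·0 − (-2)²) + ((-3)·(-1) − 3²) + (0·(-1) − (-2)²) = -4 + (-6) + (-4) = -14.
det M (expand along row 1) = (-3)·(-4) − (-2)·8 + 3·4 = 40.
Characteristic polynomial: λ³ + 4λ² − 14λ − 40 = 0.
Substitute λ = y + (tr M)/3 = y − 1.333333 to remove the quadratic term: y³ + p·y + q = 0 with p = s − (tr M)²/3 = -19.333333 and q = −2(tr M)³/27 + (tr M)·s/3 − det M = -16.592593.
Three real roots ⇒ use the trigonometric (Viète) form: r = 2√(−p/3) = 5.077182, φ = arccos(3q/(p·r)) = arccos(0.507114) = 1.038963 rad.
y_k = r·cos(φ/3 − 2πk/3) for k = 0, 1, 2 gives y = 4.775739, -0.895365, -3.880374.
λ_k = y_k − 1.333333 gives λ = 3.4424, -2.2287, -5.2137 (check: the sum is -4.0000 = tr M).

Hence λ_max = 3.4424 and λ_min = -5.2137.


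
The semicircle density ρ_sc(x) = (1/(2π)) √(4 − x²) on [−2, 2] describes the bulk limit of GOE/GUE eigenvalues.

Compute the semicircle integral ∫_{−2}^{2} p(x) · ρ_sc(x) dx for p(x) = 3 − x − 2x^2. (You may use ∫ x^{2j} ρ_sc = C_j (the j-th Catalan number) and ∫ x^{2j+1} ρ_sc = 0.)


Write p(x) = Σ a_i x^i, split into monomials and integrate each against ρ_sc separately.
Using ∫ x^{2j} ρ_sc = C_j = (1/(j+1)) C(2j, j) (Catalan numbers) and ∫ x^{2j+1} ρ_sc = 0 (odd monomials vanish by symmetry):
  i = 0 (even): a_0 · C_{0} = 3 · 1 = 3
  i = 1 (odd): ∫ x^1 ρ_sc = 0 (vanishes)
  i = 2 (even): a_2 · C_{1} = -2 · 1 = -2

Summing the contributions: ∫_{−2}^{2} p(x) ρ_sc(x) dx = 3 + (-2) = 1.


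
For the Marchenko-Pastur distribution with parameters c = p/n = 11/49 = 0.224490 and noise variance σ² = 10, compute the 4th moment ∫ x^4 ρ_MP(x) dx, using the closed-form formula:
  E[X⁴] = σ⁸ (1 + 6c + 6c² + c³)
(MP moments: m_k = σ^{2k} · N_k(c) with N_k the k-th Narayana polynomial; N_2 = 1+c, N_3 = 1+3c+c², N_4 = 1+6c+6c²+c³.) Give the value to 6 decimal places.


E[X⁴] = σ⁸ (1 + 6c + 6c² + c³) (fourth MP moment). With σ² = 10 (so σ⁸ = 10000) and c = 11/49 = 0.224490: E[X⁴] = 10000 · (1 + 6·0.224490 + 6·(0.224490)² + (0.224490)³) = 10000 · 2.660626.

So E[X^4] = 26606.260997.


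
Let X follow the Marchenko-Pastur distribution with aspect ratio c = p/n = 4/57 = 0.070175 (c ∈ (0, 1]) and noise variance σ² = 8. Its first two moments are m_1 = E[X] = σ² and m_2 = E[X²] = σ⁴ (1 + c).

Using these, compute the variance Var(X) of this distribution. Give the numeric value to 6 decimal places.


m_1 = E[X] = σ² = 8, so m_1² = 64.
m_2 = E[X²] = σ⁴ (1 + c) = 64 · (1 + 0.070175) = 64 · 1.070175 = 68.491228.
(Note m_2 − m_1² simplifies to c · σ⁴ = 0.070175 · 64.)

Var(X) = m_2 − m_1² = 68.491228 − 64 = 4.491228.


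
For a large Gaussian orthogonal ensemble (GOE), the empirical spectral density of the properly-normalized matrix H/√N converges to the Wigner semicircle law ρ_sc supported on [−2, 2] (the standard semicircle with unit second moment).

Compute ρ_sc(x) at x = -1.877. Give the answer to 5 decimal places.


ρ_sc(x) = (1/(2π)) √(4 − x²). With x = -1.877:
  4 − x² = 4 − (-1.877)² = 4 − 3.523129 = 0.476871.
  √(4 − x²) = 0.690558.
  1/(2π) = 0.159155.
  ρ_sc(-1.877) = 0.159155 · 0.690558 = 0.109906.

Rounded to 5 decimal places: ρ_sc(-1.877) ≈ 0.10991.


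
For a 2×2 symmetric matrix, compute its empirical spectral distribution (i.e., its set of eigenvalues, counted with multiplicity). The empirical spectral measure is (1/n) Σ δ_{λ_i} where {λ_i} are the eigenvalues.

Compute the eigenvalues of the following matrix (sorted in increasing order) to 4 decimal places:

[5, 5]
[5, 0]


Since M is real symmetric, both eigenvalues are real; they are the roots of det(λI − M) = λ² − (tr M) λ + det M.
tr M = 5 + 0 = 5.
det M = 5·0 − 5² = 0 − 25 = -25.
Characteristic polynomial: λ² − 5λ − 25 = 0.
Discriminant Δ = (tr M)² − 4·det M = 25 − (-100) = 125; √Δ = 11.180340.
λ = (tr M ± √Δ)/2 = (5 ± 11.180340)/2, giving (tr M − √Δ)/2 = -3.0902 and (tr M + √Δ)/2 = 8.0902.

Eigenvalues sorted in increasing order: [-3.0902, 8.0902].


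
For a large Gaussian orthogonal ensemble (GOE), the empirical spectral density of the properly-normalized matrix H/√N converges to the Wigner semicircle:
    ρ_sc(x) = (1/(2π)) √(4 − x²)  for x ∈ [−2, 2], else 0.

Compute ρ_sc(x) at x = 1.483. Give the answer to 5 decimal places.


ρ_sc(x) = (1/(2π)) √(4 − x²). With x = 1.483:
  4 − x² = 4 − (1.483)² = 4 − 2.199289 = 1.800711.
  √(4 − x²) = 1.341906.
  1/(2π) = 0.159155.
  ρ_sc(1.483) = 0.159155 · 1.341906 = 0.213571.

Rounded to 5 decimal places: ρ_sc(1.483) ≈ 0.21357.


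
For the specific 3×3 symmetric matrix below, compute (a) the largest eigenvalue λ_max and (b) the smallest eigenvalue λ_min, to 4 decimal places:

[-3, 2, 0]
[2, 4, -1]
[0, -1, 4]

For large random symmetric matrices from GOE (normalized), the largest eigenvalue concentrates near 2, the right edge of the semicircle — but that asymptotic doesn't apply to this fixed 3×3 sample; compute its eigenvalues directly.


Since M is real symmetric, all three eigenvalues are real; they are the roots of det(λI − M) = λ³ − (tr M) λ² + s λ − det M, where s is the sum of the principal 2×2 minors.
tr M = -3 + 4 + 4 = 5.
s = ((-3)·4 − 2²) + ((-3)·4 − 0²) + (4·4 − (-1)²) = -16 + (-12) + 15 = -13.
det M (expand along row 1) = (-3)·15 − 2·8 + 0·(-2) = -61.
Characteristic polynomial: λ³ − 5λ² − 13λ + 61 = 0.
Substitute λ = y + (tr M)/3 = y + 1.666667 to remove the quadratic term: y³ + p·y + q = 0 with p = s − (tr M)²/3 = -21.333333 and q = −2(tr M)³/27 + (tr M)·s/3 − det M = 30.074074.
Three real roots ⇒ use the trigonometric (Viète) form: r = 2√(−p/3) = 5.333333, φ = arccos(3q/(p·r)) = arccos(-0.792969) = 2.486463 rad.
y_k = r·cos(φ/3 − 2πk/3) for k = 0, 1, 2 gives y = 3.603975, 1.602694, -5.206669.
λ_k = y_k + 1.666667 gives λ = 5.2706, 3.2694, -3.5400 (check: the sum is 5.0000 = tr M).

Hence λ_max = 5.2706 and λ_min = -3.5400.


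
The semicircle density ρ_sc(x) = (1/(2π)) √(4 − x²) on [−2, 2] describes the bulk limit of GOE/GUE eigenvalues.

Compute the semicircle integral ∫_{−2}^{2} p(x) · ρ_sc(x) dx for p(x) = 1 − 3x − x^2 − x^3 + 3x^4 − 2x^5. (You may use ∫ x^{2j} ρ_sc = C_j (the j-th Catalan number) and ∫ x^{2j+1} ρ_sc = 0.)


Write p(x) = Σ a_i x^i, split into monomials and integrate each against ρ_sc separately.
Using ∫ x^{2j} ρ_sc = C_j = (1/(j+1)) C(2j, j) (Catalan numbers) and ∫ x^{2j+1} ρ_sc = 0 (odd monomials vanish by symmetry):
  i = 0 (even): a_0 · C_{0} = 1 · 1 = 1
  i = 1 (odd): ∫ x^1 ρ_sc = 0 (vanishes)
  i = 2 (even): a_2 · C_{1} = -1 · 1 = -1
  i = 3 (odd): ∫ x^3 ρ_sc = 0 (vanishes)
  i = 4 (even): a_4 · C_{2} = 3 · 2 = 6
  i = 5 (odd): ∫ x^5 ρ_sc = 0 (vanishes)

Summing the contributions: ∫_{−2}^{2} p(x) ρ_sc(x) dx = 1 + (-1) + 6 = 6.


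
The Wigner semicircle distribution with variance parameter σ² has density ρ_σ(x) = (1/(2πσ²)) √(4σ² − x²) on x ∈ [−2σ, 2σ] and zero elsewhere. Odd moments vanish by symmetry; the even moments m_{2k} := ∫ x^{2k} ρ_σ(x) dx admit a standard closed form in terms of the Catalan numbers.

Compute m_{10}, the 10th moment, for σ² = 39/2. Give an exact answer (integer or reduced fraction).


By the scaled semicircle moment identity, m_{2k} = σ^{2k} · C_k with k = 5.
C_5 = (1/(k+1)) · C(2k, k) = (1/6) · C(10, 5) = (1/6) · 252 = 42.
σ^{2k} = (σ²)^k = (39/2)^5 = 90224199/32.

Therefore m_{10} = σ^{10} · C_5 = (90224199/32) · 42 = 1894708179/16.


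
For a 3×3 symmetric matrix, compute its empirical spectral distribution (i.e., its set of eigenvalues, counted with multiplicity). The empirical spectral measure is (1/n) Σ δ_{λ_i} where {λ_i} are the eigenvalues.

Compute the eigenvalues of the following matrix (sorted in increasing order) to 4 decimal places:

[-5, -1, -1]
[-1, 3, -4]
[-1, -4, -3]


Since M is real symmetric, all three eigenvalues are real; they are the roots of det(λI − M) = λ³ − (tr M) λ² + s λ − det M, where s is the sum of the principal 2×2 minors.
tr M = -5 + 3 + (-3) = -5.
s = ((-5)·3 − (-1)²) + ((-5)·(-3) − (-1)²) + (3·(-3) − (-4)²) = -16 + 14 + (-25) = -27.
det M (expand along row 1) = (-5)·(-25) − (-1)·(-1) + (-1)·7 = 117.
Characteristic polynomial: λ³ + 5λ² − 27λ − 117 = 0.
Substitute λ = y + (tr M)/3 = y − 1.666667 to remove the quadratic term: y³ + p·y + q = 0 with p = s − (tr M)²/3 = -35.333333 and q = −2(tr M)³/27 + (tr M)·s/3 − det M = -62.740741.
Three real roots ⇒ use the trigonometric (Viète) form: r = 2√(−p/3) = 6.863753, φ = arccos(3q/(p·r)) = arccos(0.776112) = 0.682319 rad.
y_k = r·cos(φ/3 − 2πk/3) for k = 0, 1, 2 gives y = 6.686990, -2.003177, -4.683813.
λ_k = y_k − 1.666667 gives λ = 5.0203, -3.6698, -6.3505 (check: the sum is -5.0000 = tr M).

Eigenvalues sorted in increasing order: [-6.3505, -3.6698, 5.0203].


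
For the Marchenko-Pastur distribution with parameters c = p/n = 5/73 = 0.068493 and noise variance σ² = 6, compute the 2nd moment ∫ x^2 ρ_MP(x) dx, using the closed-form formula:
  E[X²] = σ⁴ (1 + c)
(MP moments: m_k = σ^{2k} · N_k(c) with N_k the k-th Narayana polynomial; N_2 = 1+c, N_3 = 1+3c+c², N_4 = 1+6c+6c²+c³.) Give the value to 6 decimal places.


E[X²] = σ⁴ (1 + c) (second MP moment). With σ² = 6 (so σ⁴ = 36) and c = 5/73 = 0.068493: E[X²] = 36 · (1 + 0.068493) = 36 · 1.068493.

So E[X^2] = 38.465753.


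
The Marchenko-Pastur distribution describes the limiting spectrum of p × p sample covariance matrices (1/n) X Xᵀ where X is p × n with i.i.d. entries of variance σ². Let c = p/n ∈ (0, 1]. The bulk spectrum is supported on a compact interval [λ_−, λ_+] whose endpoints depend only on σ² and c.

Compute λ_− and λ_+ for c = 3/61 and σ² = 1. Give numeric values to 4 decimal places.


c = 3/61 = 0.049180; √c = 0.221766.
λ_− = σ² (1 − √c)² = 1 · (1 − 0.221766)² = 1 · (0.778234)² = 0.605648.
λ_+ = σ² (1 + √c)² = 1 · (1 + 0.221766)² = 1 · (1.221766)² = 1.492713.

Rounded to 4 decimal places: λ_− ≈ 0.6056, λ_+ ≈ 1.4927.


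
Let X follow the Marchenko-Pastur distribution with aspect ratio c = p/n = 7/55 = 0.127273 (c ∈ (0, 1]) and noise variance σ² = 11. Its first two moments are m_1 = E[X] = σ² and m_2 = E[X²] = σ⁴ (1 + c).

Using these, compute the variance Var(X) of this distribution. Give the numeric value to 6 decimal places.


m_1 = E[X] = σ² = 11, so m_1² = 121.
m_2 = E[X²] = σ⁴ (1 + c) = 121 · (1 + 0.127273) = 121 · 1.127273 = 136.400000.
(Note m_2 − m_1² simplifies to c · σ⁴ = 0.127273 · 121.)

Var(X) = m_2 − m_1² = 136.400000 − 121 = 15.400000.


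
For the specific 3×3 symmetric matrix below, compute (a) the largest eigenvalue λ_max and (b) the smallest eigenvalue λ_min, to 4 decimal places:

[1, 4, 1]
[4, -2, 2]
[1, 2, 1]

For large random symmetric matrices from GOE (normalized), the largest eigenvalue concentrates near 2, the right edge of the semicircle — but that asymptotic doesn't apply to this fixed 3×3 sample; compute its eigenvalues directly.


Since M is real symmetric, all three eigenvalues are real; they are the roots of det(λI − M) = λ³ − (tr M) λ² + s λ − det M, where s is the sum of the principal 2×2 minors.
tr M = 1 + (-2) + 1 = 0.
s = (1·(-2) − 4²) + (1·1 − 1²) + ((-2)·1 − 2²) = -18 + 0 + (-6) = -24.
det M (expand along row 1) = 1·(-6) − 4·2 + 1·10 = -4.
Characteristic polynomial: λ³ − 24λ + 4 = 0.
Substitute λ = y + (tr M)/3 = y + 0.000000 to remove the quadratic term: y³ + p·y + q = 0 with p = s − (tr M)²/3 = -24.000000 and q = −2(tr M)³/27 + (tr M)·s/3 − det M = 4.000000.
Three real roots ⇒ use the trigonometric (Viète) form: r = 2√(−p/3) = 5.656854, φ = arccos(3q/(p·r)) = arccos(-0.088388) = 1.659300 rad.
y_k = r·cos(φ/3 − 2πk/3) for k = 0, 1, 2 gives y = 4.813418, 0.166860, -4.980278.
λ_k = y_k + 0.000000 gives λ = 4.8134, 0.1669, -4.9803 (check: the sum is 0.0000 = tr M).

Hence λ_max = 4.8134 and λ_min = -4.9803.


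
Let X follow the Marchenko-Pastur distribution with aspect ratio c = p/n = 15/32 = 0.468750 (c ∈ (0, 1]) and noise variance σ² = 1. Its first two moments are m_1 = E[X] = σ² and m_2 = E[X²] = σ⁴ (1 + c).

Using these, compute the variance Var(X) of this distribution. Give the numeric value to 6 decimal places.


m_1 = E[X] = σ² = 1, so m_1² = 1.
m_2 = E[X²] = σ⁴ (1 + c) = 1 · (1 + 0.468750) = 1 · 1.468750 = 1.468750.
(Note m_2 − m_1² simplifies to c · σ⁴ = 0.468750 · 1.)

Var(X) = m_2 − m_1² = 1.468750 − 1 = 0.468750.


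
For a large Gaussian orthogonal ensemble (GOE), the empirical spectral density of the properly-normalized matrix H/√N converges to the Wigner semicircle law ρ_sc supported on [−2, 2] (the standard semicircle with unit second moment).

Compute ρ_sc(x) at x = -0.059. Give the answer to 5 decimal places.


ρ_sc(x) = (1/(2π)) √(4 − x²). With x = -0.059:
  4 − x² = 4 − (-0.059)² = 4 − 0.003481 = 3.996519.
  √(4 − x²) = 1.999130.
  1/(2π) = 0.159155.
  ρ_sc(-0.059) = 0.159155 · 1.999130 = 0.318171.

Rounded to 5 decimal places: ρ_sc(-0.059) ≈ 0.31817.


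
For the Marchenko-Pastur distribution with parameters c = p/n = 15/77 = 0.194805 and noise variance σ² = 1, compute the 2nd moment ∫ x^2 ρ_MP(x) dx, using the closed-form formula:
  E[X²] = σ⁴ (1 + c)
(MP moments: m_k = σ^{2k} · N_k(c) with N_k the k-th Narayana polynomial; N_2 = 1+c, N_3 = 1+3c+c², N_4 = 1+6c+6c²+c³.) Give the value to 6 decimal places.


E[X²] = σ⁴ (1 + c) (second MP moment). With σ² = 1 (so σ⁴ = 1) and c = 15/77 = 0.194805: E[X²] = 1 · (1 + 0.194805) = 1 · 1.194805.

So E[X^2] = 1.194805.


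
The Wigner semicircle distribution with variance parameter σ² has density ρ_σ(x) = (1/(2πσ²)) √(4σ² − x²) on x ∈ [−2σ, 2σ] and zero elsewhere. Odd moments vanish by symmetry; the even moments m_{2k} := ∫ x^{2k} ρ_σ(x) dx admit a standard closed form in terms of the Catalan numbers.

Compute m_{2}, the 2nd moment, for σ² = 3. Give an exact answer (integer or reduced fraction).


By the scaled semicircle moment identity, m_{2k} = σ^{2k} · C_k with k = 1.
C_1 = (1/(k+1)) · C(2k, k) = (1/2) · C(2, 1) = (1/2) · 2 = 1.
σ^{2k} = (σ²)^k = (3)^1 = 3.

Therefore m_{2} = σ^{2} · C_1 = 3 · 1 = 3.


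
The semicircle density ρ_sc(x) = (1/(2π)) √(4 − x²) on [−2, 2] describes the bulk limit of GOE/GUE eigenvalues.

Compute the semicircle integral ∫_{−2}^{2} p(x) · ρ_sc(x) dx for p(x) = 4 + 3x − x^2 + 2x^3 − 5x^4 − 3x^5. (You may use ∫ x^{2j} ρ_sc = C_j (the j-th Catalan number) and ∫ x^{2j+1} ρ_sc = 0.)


Write p(x) = Σ a_i x^i, split into monomials and integrate each against ρ_sc separately.
Using ∫ x^{2j} ρ_sc = C_j = (1/(j+1)) C(2j, j) (Catalan numbers) and ∫ x^{2j+1} ρ_sc = 0 (odd monomials vanish by symmetry):
  i = 0 (even): a_0 · C_{0} = 4 · 1 = 4
  i = 1 (odd): ∫ x^1 ρ_sc = 0 (vanishes)
  i = 2 (even): a_2 · C_{1} = -1 · 1 = -1
  i = 3 (odd): ∫ x^3 ρ_sc = 0 (vanishes)
  i = 4 (even): a_4 · C_{2} = -5 · 2 = -10
  i = 5 (odd): ∫ x^5 ρ_sc = 0 (vanishes)

Summing the contributions: ∫_{−2}^{2} p(x) ρ_sc(x) dx = 4 + (-1) + (-10) = -7.


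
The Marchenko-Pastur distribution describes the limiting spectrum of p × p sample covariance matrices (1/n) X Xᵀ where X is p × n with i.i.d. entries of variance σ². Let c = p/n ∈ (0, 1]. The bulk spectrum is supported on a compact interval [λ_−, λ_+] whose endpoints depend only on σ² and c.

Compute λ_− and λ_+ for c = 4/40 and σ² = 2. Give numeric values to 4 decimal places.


c = 4/40 = 0.100000; √c = 0.316228.
λ_− = σ² (1 − √c)² = 2 · (1 − 0.316228)² = 2 · (0.683772)² = 0.935089.
λ_+ = σ² (1 + √c)² = 2 · (1 + 0.316228)² = 2 · (1.316228)² = 3.464911.

Rounded to 4 decimal places: λ_− ≈ 0.9351, λ_+ ≈ 3.4649.


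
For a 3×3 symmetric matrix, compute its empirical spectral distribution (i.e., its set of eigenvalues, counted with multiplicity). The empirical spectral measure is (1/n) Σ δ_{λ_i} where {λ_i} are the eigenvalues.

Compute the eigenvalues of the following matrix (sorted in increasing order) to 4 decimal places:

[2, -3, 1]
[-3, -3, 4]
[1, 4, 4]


Since M is real symmetric, all three eigenvalues are real; they are the roots of det(λI − M) = λ³ − (tr M) λ² + s λ − det M, where s is the sum of the principal 2×2 minors.
tr M = 2 + (-3) + 4 = 3.
s = (2·(-3) − (-3)²) + (2·4 − 1²) + ((-3)·4 − 4²) = -15 + 7 + (-28) = -36.
det M (expand along row 1) = 2·(-28) − (-3)·(-16) + 1·(-9) = -113.
Characteristic polynomial: λ³ − 3λ² − 36λ + 113 = 0.
Substitute λ = y + (tr M)/3 = y + 1.000000 to remove the quadratic term: y³ + p·y + q = 0 with p = s − (tr M)²/3 = -39.000000 and q = −2(tr M)³/27 + (tr M)·s/3 − det M = 75.000000.
Three real roots ⇒ use the trigonometric (Viète) form: r = 2√(−p/3) = 7.211103, φ = arccos(3q/(p·r)) = arccos(-0.800048) = 2.498172 rad.
y_k = r·cos(φ/3 − 2πk/3) for k = 0, 1, 2 gives y = 4.852085, 2.193801, -7.045886.
λ_k = y_k + 1.000000 gives λ = 5.8521, 3.1938, -6.0459 (check: the sum is 3.0000 = tr M).

Eigenvalues sorted in increasing order: [-6.0459, 3.1938, 5.8521].


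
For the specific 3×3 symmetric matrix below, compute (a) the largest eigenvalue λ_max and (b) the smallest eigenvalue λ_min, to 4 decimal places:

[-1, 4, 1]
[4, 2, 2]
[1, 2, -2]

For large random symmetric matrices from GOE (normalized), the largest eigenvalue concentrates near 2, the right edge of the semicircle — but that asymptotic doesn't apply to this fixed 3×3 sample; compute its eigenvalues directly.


Since M is real symmetric, all three eigenvalues are real; they are the roots of det(λI − M) = λ³ − (tr M) λ² + s λ − det M, where s is the sum of the principal 2×2 minors.
tr M = -1 + 2 + (-2) = -1.
s = ((-1)·2 − 4²) + ((-1)·(-2) − 1²) + (2·(-2) − 2²) = -18 + 1 + (-8) = -25.
det M (expand along row 1) = (-1)·(-8) − 4·(-10) + 1·6 = 54.
Characteristic polynomial: λ³ + λ² − 25λ − 54 = 0.
Substitute λ = y + (tr M)/3 = y − 0.333333 to remove the quadratic term: y³ + p·y + q = 0 with p = s − (tr M)²/3 = -25.333333 and q = −2(tr M)³/27 + (tr M)·s/3 − det M = -45.592593.
Three real roots ⇒ use the trigonometric (Viète) form: r = 2√(−p/3) = 5.811865, φ = arccos(3q/(p·r)) = arccos(0.928983) = 0.379141 rad.
y_k = r·cos(φ/3 − 2πk/3) for k = 0, 1, 2 gives y = 5.765513, -2.248348, -3.517166.
λ_k = y_k − 0.333333 gives λ = 5.4322, -2.5817, -3.8505 (check: the sum is -1.0000 = tr M).

Hence λ_max = 5.4322 and λ_min = -3.8505.


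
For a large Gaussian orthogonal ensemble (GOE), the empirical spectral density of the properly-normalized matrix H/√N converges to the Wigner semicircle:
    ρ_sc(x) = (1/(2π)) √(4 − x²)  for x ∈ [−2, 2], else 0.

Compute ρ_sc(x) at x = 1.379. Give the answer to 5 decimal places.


ρ_sc(x) = (1/(2π)) √(4 − x²). With x = 1.379:
  4 − x² = 4 − (1.379)² = 4 − 1.901641 = 2.098359.
  √(4 − x²) = 1.448571.
  1/(2π) = 0.159155.
  ρ_sc(1.379) = 0.159155 · 1.448571 = 0.230547.

Rounded to 5 decimal places: ρ_sc(1.379) ≈ 0.23055.


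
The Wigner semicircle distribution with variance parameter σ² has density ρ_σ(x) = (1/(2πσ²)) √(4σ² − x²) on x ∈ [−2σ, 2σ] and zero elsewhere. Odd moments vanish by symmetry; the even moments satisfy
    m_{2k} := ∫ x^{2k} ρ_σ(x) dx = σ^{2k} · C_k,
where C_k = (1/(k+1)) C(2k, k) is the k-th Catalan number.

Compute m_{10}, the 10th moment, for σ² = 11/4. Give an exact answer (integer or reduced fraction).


By the scaled semicircle moment identity, m_{2k} = σ^{2k} · C_k with k = 5.
C_5 = (1/(k+1)) · C(2k, k) = (1/6) · C(10, 5) = (1/6) · 252 = 42.
σ^{2k} = (σ²)^k = (11/4)^5 = 161051/1024.

Therefore m_{10} = σ^{10} · C_5 = (161051/1024) · 42 = 3382071/512.


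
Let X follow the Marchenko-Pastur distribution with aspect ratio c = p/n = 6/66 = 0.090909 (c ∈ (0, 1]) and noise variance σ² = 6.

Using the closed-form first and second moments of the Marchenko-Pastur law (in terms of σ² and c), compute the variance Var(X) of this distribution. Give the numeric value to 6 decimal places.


Recall the MP moments m_1 = E[X] = σ² and m_2 = E[X²] = σ⁴ (1 + c).
m_1 = E[X] = σ² = 6, so m_1² = 36.
m_2 = E[X²] = σ⁴ (1 + c) = 36 · (1 + 0.090909) = 36 · 1.090909 = 39.272727.
(Note m_2 − m_1² simplifies to c · σ⁴ = 0.090909 · 36.)

Var(X) = m_2 − m_1² = 39.272727 − 36 = 3.272727.


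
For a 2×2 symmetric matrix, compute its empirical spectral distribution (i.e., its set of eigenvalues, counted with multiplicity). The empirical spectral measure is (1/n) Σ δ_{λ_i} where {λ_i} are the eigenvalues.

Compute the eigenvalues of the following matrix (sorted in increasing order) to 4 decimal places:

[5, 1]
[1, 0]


Since M is real symmetric, both eigenvalues are real; they are the roots of det(λI − M) = λ² − (tr M) λ + det M.
tr M = 5 + 0 = 5.
det M = 5·0 − 1² = 0 − 1 = -1.
Characteristic polynomial: λ² − 5λ − 1 = 0.
Discriminant Δ = (tr M)² − 4·det M = 25 − (-4) = 29; √Δ = 5.385165.
λ = (tr M ± √Δ)/2 = (5 ± 5.385165)/2, giving (tr M − √Δ)/2 = -0.1926 and (tr M + √Δ)/2 = 5.1926.

Eigenvalues sorted in increasing order: [-0.1926, 5.1926].


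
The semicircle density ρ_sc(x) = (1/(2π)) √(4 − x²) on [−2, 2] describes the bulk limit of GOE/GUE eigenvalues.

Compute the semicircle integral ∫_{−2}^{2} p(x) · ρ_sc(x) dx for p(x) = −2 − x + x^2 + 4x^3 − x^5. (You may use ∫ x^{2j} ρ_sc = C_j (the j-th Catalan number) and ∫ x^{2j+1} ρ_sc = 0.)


Write p(x) = Σ a_i x^i, split into monomials and integrate each against ρ_sc separately.
Using ∫ x^{2j} ρ_sc = C_j = (1/(j+1)) C(2j, j) (Catalan numbers) and ∫ x^{2j+1} ρ_sc = 0 (odd monomials vanish by symmetry):
  i = 0 (even): a_0 · C_{0} = -2 · 1 = -2
  i = 1 (odd): ∫ x^1 ρ_sc = 0 (vanishes)
  i = 2 (even): a_2 · C_{1} = 1 · 1 = 1
  i = 3 (odd): ∫ x^3 ρ_sc = 0 (vanishes)
  i = 5 (odd): ∫ x^5 ρ_sc = 0 (vanishes)

Summing the contributions: ∫_{−2}^{2} p(x) ρ_sc(x) dx = (-2) + 1 = -1.


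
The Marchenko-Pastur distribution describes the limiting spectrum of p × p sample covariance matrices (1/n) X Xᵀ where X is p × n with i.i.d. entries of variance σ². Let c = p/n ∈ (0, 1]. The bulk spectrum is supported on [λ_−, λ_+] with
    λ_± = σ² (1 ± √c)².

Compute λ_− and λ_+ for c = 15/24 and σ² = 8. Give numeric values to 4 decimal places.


c = 15/24 = 0.625000; √c = 0.790569.
λ_− = σ² (1 − √c)² = 8 · (1 − 0.790569)² = 8 · (0.209431)² = 0.350889.
λ_+ = σ² (1 + √c)² = 8 · (1 + 0.790569)² = 8 · (1.790569)² = 25.649111.

Rounded to 4 decimal places: λ_− ≈ 0.3509, λ_+ ≈ 25.6491.


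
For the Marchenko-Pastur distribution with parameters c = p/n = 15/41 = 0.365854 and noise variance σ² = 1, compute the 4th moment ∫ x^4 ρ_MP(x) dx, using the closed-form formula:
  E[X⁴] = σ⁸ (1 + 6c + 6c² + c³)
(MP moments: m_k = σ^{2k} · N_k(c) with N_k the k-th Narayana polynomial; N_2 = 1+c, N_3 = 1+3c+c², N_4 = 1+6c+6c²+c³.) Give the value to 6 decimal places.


E[X⁴] = σ⁸ (1 + 6c + 6c² + c³) (fourth MP moment). With σ² = 1 (so σ⁸ = 1) and c = 15/41 = 0.365854: E[X⁴] = 1 · (1 + 6·0.365854 + 6·(0.365854)² + (0.365854)³) = 1 · 4.047184.

So E[X^4] = 4.047184.


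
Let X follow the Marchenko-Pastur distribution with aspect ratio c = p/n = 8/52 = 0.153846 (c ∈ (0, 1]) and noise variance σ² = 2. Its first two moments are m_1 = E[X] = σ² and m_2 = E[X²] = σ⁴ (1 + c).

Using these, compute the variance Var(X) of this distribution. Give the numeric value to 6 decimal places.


m_1 = E[X] = σ² = 2, so m_1² = 4.
m_2 = E[X²] = σ⁴ (1 + c) = 4 · (1 + 0.153846) = 4 · 1.153846 = 4.615385.
(Note m_2 − m_1² simplifies to c · σ⁴ = 0.153846 · 4.)

Var(X) = m_2 − m_1² = 4.615385 − 4 = 0.615385.


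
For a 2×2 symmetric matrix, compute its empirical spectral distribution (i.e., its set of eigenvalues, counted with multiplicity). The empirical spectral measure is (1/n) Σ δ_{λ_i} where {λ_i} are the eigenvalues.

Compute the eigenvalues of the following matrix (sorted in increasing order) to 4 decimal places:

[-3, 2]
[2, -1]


Since M is real symmetric, both eigenvalues are real; they are the roots of det(λI − M) = λ² − (tr M) λ + det M.
tr M = -3 + (-1) = -4.
det M = (-3)·(-1) − 2² = 3 − 4 = -1.
Characteristic polynomial: λ² + 4λ − 1 = 0.
Discriminant Δ = (tr M)² − 4·det M = 16 − (-4) = 20; √Δ = 4.472136.
λ = (tr M ± √Δ)/2 = (-4 ± 4.472136)/2, giving (tr M − √Δ)/2 = -4.2361 and (tr M + √Δ)/2 = 0.2361.

Eigenvalues sorted in increasing order: [-4.2361, 0.2361].


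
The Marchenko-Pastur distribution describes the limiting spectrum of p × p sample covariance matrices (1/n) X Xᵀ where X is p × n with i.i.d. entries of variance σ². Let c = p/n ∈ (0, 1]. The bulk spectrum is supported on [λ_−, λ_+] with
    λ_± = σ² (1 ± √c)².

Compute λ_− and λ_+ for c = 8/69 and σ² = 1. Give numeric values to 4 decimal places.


c = 8/69 = 0.115942; √c = 0.340503.
λ_− = σ² (1 − √c)² = 1 · (1 − 0.340503)² = 1 · (0.659497)² = 0.434937.
λ_+ = σ² (1 + √c)² = 1 · (1 + 0.340503)² = 1 · (1.340503)² = 1.796947.

Rounded to 4 decimal places: λ_− ≈ 0.4349, λ_+ ≈ 1.7969.


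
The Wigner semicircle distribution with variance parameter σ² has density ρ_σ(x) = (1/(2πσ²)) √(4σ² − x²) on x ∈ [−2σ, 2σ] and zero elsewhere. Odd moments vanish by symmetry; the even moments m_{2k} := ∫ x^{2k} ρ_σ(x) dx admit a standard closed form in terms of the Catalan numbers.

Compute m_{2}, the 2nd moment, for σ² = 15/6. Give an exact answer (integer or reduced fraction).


By the scaled semicircle moment identity, m_{2k} = σ^{2k} · C_k with k = 1.
C_1 = (1/(k+1)) · C(2k, k) = (1/2) · C(2, 1) = (1/2) · 2 = 1.
σ^{2k} = (σ²)^k = (15/6)^1 = 5/2.

Therefore m_{2} = σ^{2} · C_1 = (5/2) · 1 = 5/2.


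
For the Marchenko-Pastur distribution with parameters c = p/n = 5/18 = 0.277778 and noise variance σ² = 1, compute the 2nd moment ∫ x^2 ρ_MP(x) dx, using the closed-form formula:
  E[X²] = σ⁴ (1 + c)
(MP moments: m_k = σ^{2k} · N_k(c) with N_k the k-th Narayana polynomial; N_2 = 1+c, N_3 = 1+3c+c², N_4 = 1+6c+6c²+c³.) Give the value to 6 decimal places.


E[X²] = σ⁴ (1 + c) (second MP moment). With σ² = 1 (so σ⁴ = 1) and c = 5/18 = 0.277778: E[X²] = 1 · (1 + 0.277778) = 1 · 1.277778.

So E[X^2] = 1.277778.


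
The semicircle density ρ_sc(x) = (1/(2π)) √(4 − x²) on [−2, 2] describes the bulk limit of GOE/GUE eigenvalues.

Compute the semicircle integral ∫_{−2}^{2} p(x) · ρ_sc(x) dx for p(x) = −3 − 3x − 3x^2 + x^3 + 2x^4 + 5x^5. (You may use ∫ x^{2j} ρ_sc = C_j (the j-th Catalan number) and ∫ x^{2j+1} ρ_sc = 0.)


Write p(x) = Σ a_i x^i, split into monomials and integrate each against ρ_sc separately.
Using ∫ x^{2j} ρ_sc = C_j = (1/(j+1)) C(2j, j) (Catalan numbers) and ∫ x^{2j+1} ρ_sc = 0 (odd monomials vanish by symmetry):
  i = 0 (even): a_0 · C_{0} = -3 · 1 = -3
  i = 1 (odd): ∫ x^1 ρ_sc = 0 (vanishes)
  i = 2 (even): a_2 · C_{1} = -3 · 1 = -3
  i = 3 (odd): ∫ x^3 ρ_sc = 0 (vanishes)
  i = 4 (even): a_4 · C_{2} = 2 · 2 = 4
  i = 5 (odd): ∫ x^5 ρ_sc = 0 (vanishes)

Summing the contributions: ∫_{−2}^{2} p(x) ρ_sc(x) dx = (-3) + (-3) + 4 = -2.


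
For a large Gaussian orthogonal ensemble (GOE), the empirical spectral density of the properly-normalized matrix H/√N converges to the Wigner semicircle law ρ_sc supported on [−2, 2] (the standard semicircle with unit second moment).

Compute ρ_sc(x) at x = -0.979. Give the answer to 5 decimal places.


ρ_sc(x) = (1/(2π)) √(4 − x²). With x = -0.979:
  4 − x² = 4 − (-0.979)² = 4 − 0.958441 = 3.041559.
  √(4 − x²) = 1.744007.
  1/(2π) = 0.159155.
  ρ_sc(-0.979) = 0.159155 · 1.744007 = 0.277567.

Rounded to 5 decimal places: ρ_sc(-0.979) ≈ 0.27757.


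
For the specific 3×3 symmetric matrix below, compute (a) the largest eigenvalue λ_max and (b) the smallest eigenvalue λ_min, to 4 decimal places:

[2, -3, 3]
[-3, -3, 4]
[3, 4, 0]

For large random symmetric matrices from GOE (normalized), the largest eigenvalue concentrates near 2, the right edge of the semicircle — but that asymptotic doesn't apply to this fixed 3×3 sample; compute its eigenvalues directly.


Since M is real symmetric, all three eigenvalues are real; they are the roots of det(λI − M) = λ³ − (tr M) λ² + s λ − det M, where s is the sum of the principal 2×2 minors.
tr M = 2 + (-3) + 0 = -1.
s = (2·(-3) − (-3)²) + (2·0 − 3²) + ((-3)·0 − 4²) = -15 + (-9) + (-16) = -40.
det M (expand along row 1) = 2·(-16) − (-3)·(-12) + 3·(-3) = -77.
Characteristic polynomial: λ³ + λ² − 40λ + 77 = 0.
Substitute λ = y + (tr M)/3 = y − 0.333333 to remove the quadratic term: y³ + p·y + q = 0 with p = s − (tr M)²/3 = -40.333333 and q = −2(tr M)³/27 + (tr M)·s/3 − det M = 90.407407.
Three real roots ⇒ use the trigonometric (Viète) form: r = 2√(−p/3) = 7.333333, φ = arccos(3q/(p·r)) = arccos(-0.916980) = 2.731239 rad.
y_k = r·cos(φ/3 − 2πk/3) for k = 0, 1, 2 gives y = 4.498411, 2.766426, -7.264837.
λ_k = y_k − 0.333333 gives λ = 4.1651, 2.4331, -7.5982 (check: the sum is -1.0000 = tr M).

Hence λ_max = 4.1651 and λ_min = -7.5982.


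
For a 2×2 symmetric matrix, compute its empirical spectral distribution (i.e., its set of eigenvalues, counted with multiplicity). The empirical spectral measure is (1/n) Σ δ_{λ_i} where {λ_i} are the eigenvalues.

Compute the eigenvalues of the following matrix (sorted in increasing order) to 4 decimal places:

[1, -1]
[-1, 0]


Since M is real symmetric, both eigenvalues are real; they are the roots of det(λI − M) = λ² − (tr M) λ + det M.
tr M = 1 + 0 = 1.
det M = 1·0 − (-1)² = 0 − 1 = -1.
Characteristic polynomial: λ² − λ − 1 = 0.
Discriminant Δ = (tr M)² − 4·det M = 1 − (-4) = 5; √Δ = 2.236068.
λ = (tr M ± √Δ)/2 = (1 ± 2.236068)/2, giving (tr M − √Δ)/2 = -0.6180 and (tr M + √Δ)/2 = 1.6180.

Eigenvalues sorted in increasing order: [-0.6180, 1.6180].


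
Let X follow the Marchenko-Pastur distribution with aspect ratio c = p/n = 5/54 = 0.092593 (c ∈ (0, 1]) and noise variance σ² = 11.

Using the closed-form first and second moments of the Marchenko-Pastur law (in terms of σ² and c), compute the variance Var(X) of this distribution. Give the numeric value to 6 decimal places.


Recall the MP moments m_1 = E[X] = σ² and m_2 = E[X²] = σ⁴ (1 + c).
m_1 = E[X] = σ² = 11, so m_1² = 121.
m_2 = E[X²] = σ⁴ (1 + c) = 121 · (1 + 0.092593) = 121 · 1.092593 = 132.203704.
(Note m_2 − m_1² simplifies to c · σ⁴ = 0.092593 · 121.)

Var(X) = m_2 − m_1² = 132.203704 − 121 = 11.203704.


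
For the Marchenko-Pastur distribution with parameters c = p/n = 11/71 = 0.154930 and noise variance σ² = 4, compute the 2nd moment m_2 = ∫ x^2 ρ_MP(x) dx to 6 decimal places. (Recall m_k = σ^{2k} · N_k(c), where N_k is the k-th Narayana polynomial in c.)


E[X²] = σ⁴ (1 + c) (second MP moment). With σ² = 4 (so σ⁴ = 16) and c = 11/71 = 0.154930: E[X²] = 16 · (1 + 0.154930) = 16 · 1.154930.

So E[X^2] = 18.478873.


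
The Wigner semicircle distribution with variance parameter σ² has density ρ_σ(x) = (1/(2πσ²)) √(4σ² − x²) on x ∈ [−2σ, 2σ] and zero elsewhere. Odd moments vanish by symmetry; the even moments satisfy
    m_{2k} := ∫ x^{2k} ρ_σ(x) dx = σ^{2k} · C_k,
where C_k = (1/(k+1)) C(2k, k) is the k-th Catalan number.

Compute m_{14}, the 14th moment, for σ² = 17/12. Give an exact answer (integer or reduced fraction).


By the scaled semicircle moment identity, m_{2k} = σ^{2k} · C_k with k = 7.
C_7 = (1/(k+1)) · C(2k, k) = (1/8) · C(14, 7) = (1/8) · 3432 = 429.
σ^{2k} = (σ²)^k = (17/12)^7 = 410338673/35831808.

Therefore m_{14} = σ^{14} · C_7 = (410338673/35831808) · 429 = 58678430239/11943936.


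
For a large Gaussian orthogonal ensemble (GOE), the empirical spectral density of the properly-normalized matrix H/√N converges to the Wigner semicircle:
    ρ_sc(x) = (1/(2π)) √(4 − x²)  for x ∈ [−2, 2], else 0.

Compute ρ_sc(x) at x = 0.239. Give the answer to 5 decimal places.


ρ_sc(x) = (1/(2π)) √(4 − x²). With x = 0.239:
  4 − x² = 4 − (0.239)² = 4 − 0.057121 = 3.942879.
  √(4 − x²) = 1.985668.
  1/(2π) = 0.159155.
  ρ_sc(0.239) = 0.159155 · 1.985668 = 0.316029.

Rounded to 5 decimal places: ρ_sc(0.239) ≈ 0.31603.


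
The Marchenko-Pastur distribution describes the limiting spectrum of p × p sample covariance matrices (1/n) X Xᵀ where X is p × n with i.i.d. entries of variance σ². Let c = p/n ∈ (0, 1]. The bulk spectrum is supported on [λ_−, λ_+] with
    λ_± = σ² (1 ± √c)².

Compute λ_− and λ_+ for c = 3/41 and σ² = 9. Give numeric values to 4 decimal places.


c = 3/41 = 0.073171; √c = 0.270501.
λ_− = σ² (1 − √c)² = 9 · (1 − 0.270501)² = 9 · (0.729499)² = 4.789521.
λ_+ = σ² (1 + √c)² = 9 · (1 + 0.270501)² = 9 · (1.270501)² = 14.527553.

Rounded to 4 decimal places: λ_− ≈ 4.7895, λ_+ ≈ 14.5276.


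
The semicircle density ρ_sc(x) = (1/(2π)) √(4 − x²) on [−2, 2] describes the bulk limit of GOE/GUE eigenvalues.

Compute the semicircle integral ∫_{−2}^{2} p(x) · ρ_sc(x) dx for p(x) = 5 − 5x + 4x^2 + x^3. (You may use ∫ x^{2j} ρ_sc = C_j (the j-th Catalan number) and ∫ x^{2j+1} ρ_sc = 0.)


Write p(x) = Σ a_i x^i, split into monomials and integrate each against ρ_sc separately.
Using ∫ x^{2j} ρ_sc = C_j = (1/(j+1)) C(2j, j) (Catalan numbers) and ∫ x^{2j+1} ρ_sc = 0 (odd monomials vanish by symmetry):
  i = 0 (even): a_0 · C_{0} = 5 · 1 = 5
  i = 1 (odd): ∫ x^1 ρ_sc = 0 (vanishes)
  i = 2 (even): a_2 · C_{1} = 4 · 1 = 4
  i = 3 (odd): ∫ x^3 ρ_sc = 0 (vanishes)

Summing the contributions: ∫_{−2}^{2} p(x) ρ_sc(x) dx = 5 + 4 = 9.


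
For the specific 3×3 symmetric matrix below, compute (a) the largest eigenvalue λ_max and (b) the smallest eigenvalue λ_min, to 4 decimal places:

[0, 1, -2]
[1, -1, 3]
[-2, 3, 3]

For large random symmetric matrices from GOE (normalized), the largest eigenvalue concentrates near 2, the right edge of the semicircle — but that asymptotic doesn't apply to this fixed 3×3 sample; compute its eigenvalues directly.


Since M is real symmetric, all three eigenvalues are real; they are the roots of det(λI − M) = λ³ − (tr M) λ² + s λ − det M, where s is the sum of the principal 2×2 minors.
tr M = 0 + (-1) + 3 = 2.
s = (0·(-1) − 1²) + (0·3 − (-2)²) + ((-1)·3 − 3²) = -1 + (-4) + (-12) = -17.
det M (expand along row 1) = 0·(-12) − 1·9 + (-2)·1 = -11.
Characteristic polynomial: λ³ − 2λ² − 17λ + 11 = 0.
Substitute λ = y + (tr M)/3 = y + 0.666667 to remove the quadratic term: y³ + p·y + q = 0 with p = s − (tr M)²/3 = -18.333333 and q = −2(tr M)³/27 + (tr M)·s/3 − det M = -0.925926.
Three real roots ⇒ use the trigonometric (Viète) form: r = 2√(−p/3) = 4.944132, φ = arccos(3q/(p·r)) = arccos(0.030645) = 1.540146 rad.
y_k = r·cos(φ/3 − 2πk/3) for k = 0, 1, 2 gives y = 4.306777, -0.050512, -4.256265.
λ_k = y_k + 0.666667 gives λ = 4.9734, 0.6162, -3.5896 (check: the sum is 2.0000 = tr M).

Hence λ_max = 4.9734 and λ_min = -3.5896.


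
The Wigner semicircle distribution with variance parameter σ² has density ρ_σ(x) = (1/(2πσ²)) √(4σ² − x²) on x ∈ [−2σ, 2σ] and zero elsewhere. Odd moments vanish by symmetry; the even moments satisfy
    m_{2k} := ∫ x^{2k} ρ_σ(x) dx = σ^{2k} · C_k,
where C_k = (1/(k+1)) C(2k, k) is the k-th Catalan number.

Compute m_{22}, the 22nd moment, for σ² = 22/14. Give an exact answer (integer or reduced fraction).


By the scaled semicircle moment identity, m_{2k} = σ^{2k} · C_k with k = 11.
C_11 = (1/(k+1)) · C(2k, k) = (1/12) · C(22, 11) = (1/12) · 705432 = 58786.
σ^{2k} = (σ²)^k = (22/14)^11 = 285311670611/1977326743.

Therefore m_{22} = σ^{22} · C_11 = (285311670611/1977326743) · 58786 = 2396047409791178/282475249.


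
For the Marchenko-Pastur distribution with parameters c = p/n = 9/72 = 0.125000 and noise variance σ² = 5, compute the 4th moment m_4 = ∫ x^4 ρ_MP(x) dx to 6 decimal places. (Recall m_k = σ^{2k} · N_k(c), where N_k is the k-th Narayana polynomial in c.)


E[X⁴] = σ⁸ (1 + 6c + 6c² + c³) (fourth MP moment). With σ² = 5 (so σ⁸ = 625) and c = 9/72 = 0.125000: E[X⁴] = 625 · (1 + 6·0.125000 + 6·(0.125000)² + (0.125000)³) = 625 · 1.845703.

So E[X^4] = 1153.564453.


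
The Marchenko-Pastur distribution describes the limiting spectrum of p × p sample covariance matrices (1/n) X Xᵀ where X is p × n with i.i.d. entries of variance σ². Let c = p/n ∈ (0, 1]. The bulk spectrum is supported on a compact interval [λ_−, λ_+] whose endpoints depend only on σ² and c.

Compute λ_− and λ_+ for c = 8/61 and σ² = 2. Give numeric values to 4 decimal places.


c = 8/61 = 0.131148; √c = 0.362143.
λ_− = σ² (1 − √c)² = 2 · (1 − 0.362143)² = 2 · (0.637857)² = 0.813723.
λ_+ = σ² (1 + √c)² = 2 · (1 + 0.362143)² = 2 · (1.362143)² = 3.710867.

Rounded to 4 decimal places: λ_− ≈ 0.8137, λ_+ ≈ 3.7109.
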